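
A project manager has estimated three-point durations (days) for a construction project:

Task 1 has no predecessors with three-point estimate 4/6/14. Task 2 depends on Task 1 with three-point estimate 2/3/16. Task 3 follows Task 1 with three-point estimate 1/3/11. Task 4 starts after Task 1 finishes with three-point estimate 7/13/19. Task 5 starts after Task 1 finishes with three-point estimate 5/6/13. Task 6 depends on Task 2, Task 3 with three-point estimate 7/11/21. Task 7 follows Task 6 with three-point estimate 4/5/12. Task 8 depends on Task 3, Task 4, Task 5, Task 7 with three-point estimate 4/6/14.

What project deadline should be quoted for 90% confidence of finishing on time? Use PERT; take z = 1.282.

te_Task 1 = (4 + 4·6 + 14)/6 = 42/6 = 7; σ²_Task 1 = ((14−4)/6)² = 2.778
te_Task 2 = (2 + 4·3 + 16)/6 = 30/6 = 5; σ²_Task 2 = ((16−2)/6)² = 5.444
te_Task 3 = (1 + 4·3 + 11)/6 = 24/6 = 4; σ²_Task 3 = ((11−1)/6)² = 2.778
te_Task 4 = (7 + 4·13 + 19)/6 = 78/6 = 13; σ²_Task 4 = ((19−7)/6)² = 4.000
te_Task 5 = (5 + 4·6 + 13)/6 = 42/6 = 7; σ²_Task 5 = ((13−5)/6)² = 1.778
te_Task 6 = (7 + 4·11 + 21)/6 = 72/6 = 12; σ²_Task 6 = ((21−7)/6)² = 5.444
te_Task 7 = (4 + 4·5 + 12)/6 = 36/6 = 6; σ²_Task 7 = ((12−4)/6)² = 1.778
te_Task 8 = (4 + 4·6 + 14)/6 = 42/6 = 7; σ²_Task 8 = ((14−4)/6)² = 2.778

Forward pass:
ES_Task 1 = 0; EF_Task 1 = 7
ES_Task 2 = 7; EF_Task 2 = 7+5 = 12
ES_Task 3 = 7; EF_Task 3 = 7+4 = 11
ES_Task 4 = 7; EF_Task 4 = 7+13 = 20
ES_Task 5 = 7; EF_Task 5 = 7+7 = 14
ES_Task 6 = max(EF_Task 2=12, EF_Task 3=11) = 12; EF_Task 6 = 12+12 = 24
ES_Task 7 = 24; EF_Task 7 = 24+6 = 30
ES_Task 8 = max(EF_Task 3=11, EF_Task 4=20, EF_Task 5=14, EF_Task 7=30) = 30; EF_Task 8 = 30+7 = 37
Expected project duration μ = 37 days. Critical path: Task 1 → Task 2 → Task 6 → Task 7 → Task 8.

Variance along critical path = 2.778 + 5.444 + 5.444 + 1.778 + 2.778 = 18.222; σ = 4.269 days.
D = μ + z·σ = 37 + 1.282·4.269 = 42.5 days

42.5 days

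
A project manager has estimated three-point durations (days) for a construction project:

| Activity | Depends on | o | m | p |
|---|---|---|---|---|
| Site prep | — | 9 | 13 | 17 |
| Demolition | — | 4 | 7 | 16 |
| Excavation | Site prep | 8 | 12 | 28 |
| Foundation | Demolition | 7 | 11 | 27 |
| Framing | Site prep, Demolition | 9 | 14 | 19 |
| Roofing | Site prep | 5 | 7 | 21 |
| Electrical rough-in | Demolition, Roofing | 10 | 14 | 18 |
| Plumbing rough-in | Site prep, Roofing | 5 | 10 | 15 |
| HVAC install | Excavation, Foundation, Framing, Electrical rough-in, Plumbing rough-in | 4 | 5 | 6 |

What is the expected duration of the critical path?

41 days

te_Site prep = (9 + 4·13 + 17)/6 = 78/6 = 13
te_Demolition = (4 + 4·7 + 16)/6 = 48/6 = 8
te_Excavation = (8 + 4·12 + 28)/6 = 84/6 = 14
te_Foundation = (7 + 4·11 + 27)/6 = 78/6 = 13
te_Framing = (9 + 4·14 + 19)/6 = 84/6 = 14
te_Roofing = (5 + 4·7 + 21)/6 = 54/6 = 9
te_Electrical rough-in = (10 + 4·14 + 18)/6 = 84/6 = 14
te_Plumbing rough-in = (5 + 4·10 + 15)/6 = 60/6 = 10
te_HVAC install = (4 + 4·5 + 6)/6 = 30/6 = 5

Forward pass:
ES_Site prep = 0; EF_Site prep = 13
ES_Demolition = 0; EF_Demolition = 8
ES_Excavation = 13; EF_Excavation = 13+14 = 27
ES_Foundation = 8; EF_Foundation = 8+13 = 21
ES_Framing = max(EF_Site prep=13, EF_Demolition=8) = 13; EF_Framing = 13+14 = 27
ES_Roofing = 13; EF_Roofing = 13+9 = 22
ES_Electrical rough-in = max(EF_Demolition=8, EF_Roofing=22) = 22; EF_Electrical rough-in = 22+14 = 36
ES_Plumbing rough-in = max(EF_Site prep=13, EF_Roofing=22) = 22; EF_Plumbing rough-in = 22+10 = 32
ES_HVAC install = max(EF_Excavation=27, EF_Foundation=21, EF_Framing=27, EF_Electrical rough-in=36, EF_Plumbing rough-in=32) = 36; EF_HVAC install = 36+5 = 41
Expected project duration μ = 41 days. Critical path: Site prep → Roofing → Electrical rough-in → HVAC install.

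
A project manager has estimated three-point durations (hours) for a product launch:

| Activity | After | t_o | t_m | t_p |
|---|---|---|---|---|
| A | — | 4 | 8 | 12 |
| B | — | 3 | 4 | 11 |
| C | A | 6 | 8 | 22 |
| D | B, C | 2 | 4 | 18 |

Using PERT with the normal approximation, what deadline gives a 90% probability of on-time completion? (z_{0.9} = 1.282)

te_A = (4 + 4·8 + 12)/6 = 48/6 = 8; σ²_A = ((12−4)/6)² = 1.778
te_B = (3 + 4·4 + 11)/6 = 30/6 = 5; σ²_B = ((11−3)/6)² = 1.778
te_C = (6 + 4·8 + 22)/6 = 60/6 = 10; σ²_C = ((22−6)/6)² = 7.111
te_D = (2 + 4·4 + 18)/6 = 36/6 = 6; σ²_D = ((18−2)/6)² = 7.111

Forward pass:
ES_A = 0; EF_A = 8
ES_B = 0; EF_B = 5
ES_C = 8; EF_C = 8+10 = 18
ES_D = max(EF_B=5, EF_C=18) = 18; EF_D = 18+6 = 24
Expected project duration μ = 24 hours. Critical path: A → C → D.

Variance along critical path = 1.778 + 7.111 + 7.111 = 16.000; σ = 4.000 hours.
D = μ + z·σ = 24 + 1.282·4.000 = 29.1 hours

29.1 hours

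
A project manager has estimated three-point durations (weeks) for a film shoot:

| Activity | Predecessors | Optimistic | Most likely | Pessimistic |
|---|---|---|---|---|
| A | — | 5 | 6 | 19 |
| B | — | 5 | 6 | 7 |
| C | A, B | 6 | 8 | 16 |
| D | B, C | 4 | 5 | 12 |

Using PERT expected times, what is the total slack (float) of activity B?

te_A = (5 + 4·6 + 19)/6 = 48/6 = 8
te_B = (5 + 4·6 + 7)/6 = 36/6 = 6
te_C = (6 + 4·8 + 16)/6 = 54/6 = 9
te_D = (4 + 4·5 + 12)/6 = 36/6 = 6

Forward pass:
ES_A = 0; EF_A = 8
ES_B = 0; EF_B = 6
ES_C = max(EF_A=8, EF_B=6) = 8; EF_C = 8+9 = 17
ES_D = max(EF_B=6, EF_C=17) = 17; EF_D = 17+6 = 23
Expected project duration μ = 23 weeks. Critical path: A → C → D.

Backward pass:
LF_D = 23; LS_D = 23−6 = 17
LF_C = LS_D = 17; LS_C = 17−9 = 8
LF_B = min(LS_C=8, LS_D=17) = 8; LS_B = 8−6 = 2
LF_A = LS_C = 8; LS_A = 8−8 = 0
Slack_B = LS_B − ES_B = 2 − 0 = 2

2 weeks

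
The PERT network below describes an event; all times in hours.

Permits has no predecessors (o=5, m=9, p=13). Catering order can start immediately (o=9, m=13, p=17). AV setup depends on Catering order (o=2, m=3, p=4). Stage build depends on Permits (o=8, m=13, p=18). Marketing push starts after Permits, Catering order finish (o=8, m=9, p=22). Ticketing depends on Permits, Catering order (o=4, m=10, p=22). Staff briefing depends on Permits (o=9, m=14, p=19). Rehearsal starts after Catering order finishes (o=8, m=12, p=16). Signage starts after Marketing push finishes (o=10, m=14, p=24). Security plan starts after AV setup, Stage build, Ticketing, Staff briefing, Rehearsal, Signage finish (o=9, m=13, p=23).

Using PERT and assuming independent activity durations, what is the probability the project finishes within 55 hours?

te_Permits = (5 + 4·9 + 13)/6 = 54/6 = 9; σ²_Permits = ((13−5)/6)² = 1.778
te_Catering order = (9 + 4·13 + 17)/6 = 78/6 = 13; σ²_Catering order = ((17−9)/6)² = 1.778
te_AV setup = (2 + 4·3 + 4)/6 = 18/6 = 3; σ²_AV setup = ((4−2)/6)² = 0.111
te_Stage build = (8 + 4·13 + 18)/6 = 78/6 = 13; σ²_Stage build = ((18−8)/6)² = 2.778
te_Marketing push = (8 + 4·9 + 22)/6 = 66/6 = 11; σ²_Marketing push = ((22−8)/6)² = 5.444
te_Ticketing = (4 + 4·10 + 22)/6 = 66/6 = 11; σ²_Ticketing = ((22−4)/6)² = 9.000
te_Staff briefing = (9 + 4·14 + 19)/6 = 84/6 = 14; σ²_Staff briefing = ((19−9)/6)² = 2.778
te_Rehearsal = (8 + 4·12 + 16)/6 = 72/6 = 12; σ²_Rehearsal = ((16−8)/6)² = 1.778
te_Signage = (10 + 4·14 + 24)/6 = 90/6 = 15; σ²_Signage = ((24−10)/6)² = 5.444
te_Security plan = (9 + 4·13 + 23)/6 = 84/6 = 14; σ²_Security plan = ((23−9)/6)² = 5.444

Forward pass:
ES_Permits = 0; EF_Permits = 9
ES_Catering order = 0; EF_Catering order = 13
ES_AV setup = 13; EF_AV setup = 13+3 = 16
ES_Stage build = 9; EF_Stage build = 9+13 = 22
ES_Marketing push = max(EF_Permits=9, EF_Catering order=13) = 13; EF_Marketing push = 13+11 = 24
ES_Ticketing = max(EF_Permits=9, EF_Catering order=13) = 13; EF_Ticketing = 13+11 = 24
ES_Staff briefing = 9; EF_Staff briefing = 9+14 = 23
ES_Rehearsal = 13; EF_Rehearsal = 13+12 = 25
ES_Signage = 24; EF_Signage = 24+15 = 39
ES_Security plan = max(EF_AV setup=16, EF_Stage build=22, EF_Ticketing=24, EF_Staff briefing=23, EF_Rehearsal=25, EF_Signage=39) = 39; EF_Security plan = 39+14 = 53
Expected project duration μ = 53 hours. Critical path: Catering order → Marketing push → Signage → Security plan.

Variance along critical path = 1.778 + 5.444 + 5.444 + 5.444 = 18.111; σ = √18.111 = 4.256 hours.
Z = (55 − 53) / 4.256 = 0.470
P(T ≤ 55) = Φ(0.470) ≈ 0.681

0.681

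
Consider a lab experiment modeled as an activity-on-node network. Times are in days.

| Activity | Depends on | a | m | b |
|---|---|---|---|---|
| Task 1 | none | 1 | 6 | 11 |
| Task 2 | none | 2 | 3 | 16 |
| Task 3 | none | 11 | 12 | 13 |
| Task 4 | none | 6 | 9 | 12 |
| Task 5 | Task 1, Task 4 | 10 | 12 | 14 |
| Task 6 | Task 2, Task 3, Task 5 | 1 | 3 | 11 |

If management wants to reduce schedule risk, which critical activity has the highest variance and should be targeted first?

te_Task 1 = (1 + 4·6 + 11)/6 = 36/6 = 6; σ²_Task 1 = ((11−1)/6)² = 2.778
te_Task 2 = (2 + 4·3 + 16)/6 = 30/6 = 5; σ²_Task 2 = ((16−2)/6)² = 5.444
te_Task 3 = (11 + 4·12 + 13)/6 = 72/6 = 12; σ²_Task 3 = ((13−11)/6)² = 0.111
te_Task 4 = (6 + 4·9 + 12)/6 = 54/6 = 9; σ²_Task 4 = ((12−6)/6)² = 1.000
te_Task 5 = (10 + 4·12 + 14)/6 = 72/6 = 12; σ²_Task 5 = ((14−10)/6)² = 0.444
te_Task 6 = (1 + 4·3 + 11)/6 = 24/6 = 4; σ²_Task 6 = ((11−1)/6)² = 2.778

Forward pass:
ES_Task 1 = 0; EF_Task 1 = 6
ES_Task 2 = 0; EF_Task 2 = 5
ES_Task 3 = 0; EF_Task 3 = 12
ES_Task 4 = 0; EF_Task 4 = 9
ES_Task 5 = max(EF_Task 1=6, EF_Task 4=9) = 9; EF_Task 5 = 9+12 = 21
ES_Task 6 = max(EF_Task 2=5, EF_Task 3=12, EF_Task 5=21) = 21; EF_Task 6 = 21+4 = 25
Expected project duration μ = 25 days. Critical path: Task 4 → Task 5 → Task 6.

Variances on critical path: σ²_Task 4=1.000, σ²_Task 5=0.444, σ²_Task 6=2.778.
Largest is σ²_Task 6 = 2.778.

Task 6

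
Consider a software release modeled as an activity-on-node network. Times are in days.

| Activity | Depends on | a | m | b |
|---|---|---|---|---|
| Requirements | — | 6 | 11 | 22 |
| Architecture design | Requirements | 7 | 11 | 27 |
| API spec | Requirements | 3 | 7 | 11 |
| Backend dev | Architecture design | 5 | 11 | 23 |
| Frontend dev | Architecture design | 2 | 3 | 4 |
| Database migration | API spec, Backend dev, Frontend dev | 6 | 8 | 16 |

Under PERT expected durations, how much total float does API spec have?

te_Requirements = (6 + 4·11 + 22)/6 = 72/6 = 12
te_Architecture design = (7 + 4·11 + 27)/6 = 78/6 = 13
te_API spec = (3 + 4·7 + 11)/6 = 42/6 = 7
te_Backend dev = (5 + 4·11 + 23)/6 = 72/6 = 12
te_Frontend dev = (2 + 4·3 + 4)/6 = 18/6 = 3
te_Database migration = (6 + 4·8 + 16)/6 = 54/6 = 9

Forward pass:
ES_Requirements = 0; EF_Requirements = 12
ES_Architecture design = 12; EF_Architecture design = 12+13 = 25
ES_API spec = 12; EF_API spec = 12+7 = 19
ES_Backend dev = 25; EF_Backend dev = 25+12 = 37
ES_Frontend dev = 25; EF_Frontend dev = 25+3 = 28
ES_Database migration = max(EF_API spec=19, EF_Backend dev=37, EF_Frontend dev=28) = 37; EF_Database migration = 37+9 = 46
Expected project duration μ = 46 days. Critical path: Requirements → Architecture design → Backend dev → Database migration.

Backward pass:
LF_Database migration = 46; LS_Database migration = 46−9 = 37
LF_Frontend dev = LS_Database migration = 37; LS_Frontend dev = 37−3 = 34
LF_Backend dev = LS_Database migration = 37; LS_Backend dev = 37−12 = 25
LF_API spec = LS_Database migration = 37; LS_API spec = 37−7 = 30
LF_Architecture design = min(LS_Backend dev=25, LS_Frontend dev=34) = 25; LS_Architecture design = 25−13 = 12
LF_Requirements = min(LS_Architecture design=12, LS_API spec=30) = 12; LS_Requirements = 12−12 = 0
Slack_API spec = LS_API spec − ES_API spec = 30 − 12 = 18

18 days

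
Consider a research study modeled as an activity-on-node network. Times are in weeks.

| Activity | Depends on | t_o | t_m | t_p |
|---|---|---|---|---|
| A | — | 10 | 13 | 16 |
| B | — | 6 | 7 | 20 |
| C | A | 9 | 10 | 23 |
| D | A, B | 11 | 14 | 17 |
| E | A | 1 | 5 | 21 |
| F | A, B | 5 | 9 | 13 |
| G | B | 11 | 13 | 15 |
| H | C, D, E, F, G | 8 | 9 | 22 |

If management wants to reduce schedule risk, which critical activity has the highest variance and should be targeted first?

te_A = (10 + 4·13 + 16)/6 = 78/6 = 13; σ²_A = ((16−10)/6)² = 1.000
te_B = (6 + 4·7 + 20)/6 = 54/6 = 9; σ²_B = ((20−6)/6)² = 5.444
te_C = (9 + 4·10 + 23)/6 = 72/6 = 12; σ²_C = ((23−9)/6)² = 5.444
te_D = (11 + 4·14 + 17)/6 = 84/6 = 14; σ²_D = ((17−11)/6)² = 1.000
te_E = (1 + 4·5 + 21)/6 = 42/6 = 7; σ²_E = ((21−1)/6)² = 11.111
te_F = (5 + 4·9 + 13)/6 = 54/6 = 9; σ²_F = ((13−5)/6)² = 1.778
te_G = (11 + 4·13 + 15)/6 = 78/6 = 13; σ²_G = ((15−11)/6)² = 0.444
te_H = (8 + 4·9 + 22)/6 = 66/6 = 11; σ²_H = ((22−8)/6)² = 5.444

Forward pass:
ES_A = 0; EF_A = 13
ES_B = 0; EF_B = 9
ES_C = 13; EF_C = 13+12 = 25
ES_D = max(EF_A=13, EF_B=9) = 13; EF_D = 13+14 = 27
ES_E = 13; EF_E = 13+7 = 20
ES_F = max(EF_A=13, EF_B=9) = 13; EF_F = 13+9 = 22
ES_G = 9; EF_G = 9+13 = 22
ES_H = max(EF_C=25, EF_D=27, EF_E=20, EF_F=22, EF_G=22) = 27; EF_H = 27+11 = 38
Expected project duration μ = 38 weeks. Critical path: A → D → H.

Variances on critical path: σ²_A=1.000, σ²_D=1.000, σ²_H=5.444.
Largest is σ²_H = 5.444.

H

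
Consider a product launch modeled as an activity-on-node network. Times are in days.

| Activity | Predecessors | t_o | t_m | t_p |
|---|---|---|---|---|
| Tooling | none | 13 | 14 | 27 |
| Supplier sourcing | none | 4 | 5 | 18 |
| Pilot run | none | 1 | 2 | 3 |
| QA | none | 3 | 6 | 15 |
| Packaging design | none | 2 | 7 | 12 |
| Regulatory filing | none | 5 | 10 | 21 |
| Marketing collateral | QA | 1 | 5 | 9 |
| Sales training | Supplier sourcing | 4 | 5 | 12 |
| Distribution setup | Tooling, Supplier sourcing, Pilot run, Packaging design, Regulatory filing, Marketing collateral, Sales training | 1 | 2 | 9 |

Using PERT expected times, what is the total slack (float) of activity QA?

4 days

te_Tooling = (13 + 4·14 + 27)/6 = 96/6 = 16
te_Supplier sourcing = (4 + 4·5 + 18)/6 = 42/6 = 7
te_Pilot run = (1 + 4·2 + 3)/6 = 12/6 = 2
te_QA = (3 + 4·6 + 15)/6 = 42/6 = 7
te_Packaging design = (2 + 4·7 + 12)/6 = 42/6 = 7
te_Regulatory filing = (5 + 4·10 + 21)/6 = 66/6 = 11
te_Marketing collateral = (1 + 4·5 + 9)/6 = 30/6 = 5
te_Sales training = (4 + 4·5 + 12)/6 = 36/6 = 6
te_Distribution setup = (1 + 4·2 + 9)/6 = 18/6 = 3

Forward pass:
ES_Tooling = 0; EF_Tooling = 16
ES_Supplier sourcing = 0; EF_Supplier sourcing = 7
ES_Pilot run = 0; EF_Pilot run = 2
ES_QA = 0; EF_QA = 7
ES_Packaging design = 0; EF_Packaging design = 7
ES_Regulatory filing = 0; EF_Regulatory filing = 11
ES_Marketing collateral = 7; EF_Marketing collateral = 7+5 = 12
ES_Sales training = 7; EF_Sales training = 7+6 = 13
ES_Distribution setup = max(EF_Tooling=16, EF_Supplier sourcing=7, EF_Pilot run=2, EF_Packaging design=7, EF_Regulatory filing=11, EF_Marketing collateral=12, EF_Sales training=13) = 16; EF_Distribution setup = 16+3 = 19
Expected project duration μ = 19 days. Critical path: Tooling → Distribution setup.

Backward pass:
LF_Distribution setup = 19; LS_Distribution setup = 19−3 = 16
LF_Sales training = LS_Distribution setup = 16; LS_Sales training = 16−6 = 10
LF_Marketing collateral = LS_Distribution setup = 16; LS_Marketing collateral = 16−5 = 11
LF_Regulatory filing = LS_Distribution setup = 16; LS_Regulatory filing = 16−11 = 5
LF_Packaging design = LS_Distribution setup = 16; LS_Packaging design = 16−7 = 9
LF_QA = LS_Marketing collateral = 11; LS_QA = 11−7 = 4
LF_Pilot run = LS_Distribution setup = 16; LS_Pilot run = 16−2 = 14
LF_Supplier sourcing = min(LS_Sales training=10, LS_Distribution setup=16) = 10; LS_Supplier sourcing = 10−7 = 3
LF_Tooling = LS_Distribution setup = 16; LS_Tooling = 16−16 = 0
Slack_QA = LS_QA − ES_QA = 4 − 0 = 4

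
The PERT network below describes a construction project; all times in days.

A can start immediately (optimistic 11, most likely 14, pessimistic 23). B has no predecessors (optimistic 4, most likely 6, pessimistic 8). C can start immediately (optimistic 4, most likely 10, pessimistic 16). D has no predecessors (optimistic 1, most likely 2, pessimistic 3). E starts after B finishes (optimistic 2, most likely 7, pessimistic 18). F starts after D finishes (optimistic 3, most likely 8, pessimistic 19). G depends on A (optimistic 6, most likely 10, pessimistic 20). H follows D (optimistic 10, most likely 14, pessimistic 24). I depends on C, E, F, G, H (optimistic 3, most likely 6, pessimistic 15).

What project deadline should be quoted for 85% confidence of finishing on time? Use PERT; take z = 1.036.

te_A = (11 + 4·14 + 23)/6 = 90/6 = 15; σ²_A = ((23−11)/6)² = 4.000
te_B = (4 + 4·6 + 8)/6 = 36/6 = 6; σ²_B = ((8−4)/6)² = 0.444
te_C = (4 + 4·10 + 16)/6 = 60/6 = 10; σ²_C = ((16−4)/6)² = 4.000
te_D = (1 + 4·2 + 3)/6 = 12/6 = 2; σ²_D = ((3−1)/6)² = 0.111
te_E = (2 + 4·7 + 18)/6 = 48/6 = 8; σ²_E = ((18−2)/6)² = 7.111
te_F = (3 + 4·8 + 19)/6 = 54/6 = 9; σ²_F = ((19−3)/6)² = 7.111
te_G = (6 + 4·10 + 20)/6 = 66/6 = 11; σ²_G = ((20−6)/6)² = 5.444
te_H = (10 + 4·14 + 24)/6 = 90/6 = 15; σ²_H = ((24−10)/6)² = 5.444
te_I = (3 + 4·6 + 15)/6 = 42/6 = 7; σ²_I = ((15−3)/6)² = 4.000

Forward pass:
ES_A = 0; EF_A = 15
ES_B = 0; EF_B = 6
ES_C = 0; EF_C = 10
ES_D = 0; EF_D = 2
ES_E = 6; EF_E = 6+8 = 14
ES_F = 2; EF_F = 2+9 = 11
ES_G = 15; EF_G = 15+11 = 26
ES_H = 2; EF_H = 2+15 = 17
ES_I = max(EF_C=10, EF_E=14, EF_F=11, EF_G=26, EF_H=17) = 26; EF_I = 26+7 = 33
Expected project duration μ = 33 days. Critical path: A → G → I.

Variance along critical path = 4.000 + 5.444 + 4.000 = 13.444; σ = 3.667 days.
D = μ + z·σ = 33 + 1.036·3.667 = 36.8 days

36.8 days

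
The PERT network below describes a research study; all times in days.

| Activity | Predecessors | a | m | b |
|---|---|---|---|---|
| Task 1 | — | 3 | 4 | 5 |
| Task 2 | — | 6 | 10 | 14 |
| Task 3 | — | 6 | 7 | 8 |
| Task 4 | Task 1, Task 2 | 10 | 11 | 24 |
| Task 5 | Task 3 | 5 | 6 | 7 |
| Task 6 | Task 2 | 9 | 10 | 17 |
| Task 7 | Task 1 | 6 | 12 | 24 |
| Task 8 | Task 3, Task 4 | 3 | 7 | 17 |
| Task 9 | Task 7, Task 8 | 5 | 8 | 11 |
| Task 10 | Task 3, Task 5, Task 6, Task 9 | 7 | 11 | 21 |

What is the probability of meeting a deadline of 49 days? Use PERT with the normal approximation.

te_Task 1 = (3 + 4·4 + 5)/6 = 24/6 = 4; σ²_Task 1 = ((5−3)/6)² = 0.111
te_Task 2 = (6 + 4·10 + 14)/6 = 60/6 = 10; σ²_Task 2 = ((14−6)/6)² = 1.778
te_Task 3 = (6 + 4·7 + 8)/6 = 42/6 = 7; σ²_Task 3 = ((8−6)/6)² = 0.111
te_Task 4 = (10 + 4·11 + 24)/6 = 78/6 = 13; σ²_Task 4 = ((24−10)/6)² = 5.444
te_Task 5 = (5 + 4·6 + 7)/6 = 36/6 = 6; σ²_Task 5 = ((7−5)/6)² = 0.111
te_Task 6 = (9 + 4·10 + 17)/6 = 66/6 = 11; σ²_Task 6 = ((17−9)/6)² = 1.778
te_Task 7 = (6 + 4·12 + 24)/6 = 78/6 = 13; σ²_Task 7 = ((24−6)/6)² = 9.000
te_Task 8 = (3 + 4·7 + 17)/6 = 48/6 = 8; σ²_Task 8 = ((17−3)/6)² = 5.444
te_Task 9 = (5 + 4·8 + 11)/6 = 48/6 = 8; σ²_Task 9 = ((11−5)/6)² = 1.000
te_Task 10 = (7 + 4·11 + 21)/6 = 72/6 = 12; σ²_Task 10 = ((21−7)/6)² = 5.444

Forward pass:
ES_Task 1 = 0; EF_Task 1 = 4
ES_Task 2 = 0; EF_Task 2 = 10
ES_Task 3 = 0; EF_Task 3 = 7
ES_Task 4 = max(EF_Task 1=4, EF_Task 2=10) = 10; EF_Task 4 = 10+13 = 23
ES_Task 5 = 7; EF_Task 5 = 7+6 = 13
ES_Task 6 = 10; EF_Task 6 = 10+11 = 21
ES_Task 7 = 4; EF_Task 7 = 4+13 = 17
ES_Task 8 = max(EF_Task 3=7, EF_Task 4=23) = 23; EF_Task 8 = 23+8 = 31
ES_Task 9 = max(EF_Task 7=17, EF_Task 8=31) = 31; EF_Task 9 = 31+8 = 39
ES_Task 10 = max(EF_Task 3=7, EF_Task 5=13, EF_Task 6=21, EF_Task 9=39) = 39; EF_Task 10 = 39+12 = 51
Expected project duration μ = 51 days. Critical path: Task 2 → Task 4 → Task 8 → Task 9 → Task 10.

Variance along critical path = 1.778 + 5.444 + 5.444 + 1.000 + 5.444 = 19.111; σ = √19.111 = 4.372 days.
Z = (49 − 51) / 4.372 = -0.457
P(T ≤ 49) = Φ(-0.457) ≈ 0.324

0.324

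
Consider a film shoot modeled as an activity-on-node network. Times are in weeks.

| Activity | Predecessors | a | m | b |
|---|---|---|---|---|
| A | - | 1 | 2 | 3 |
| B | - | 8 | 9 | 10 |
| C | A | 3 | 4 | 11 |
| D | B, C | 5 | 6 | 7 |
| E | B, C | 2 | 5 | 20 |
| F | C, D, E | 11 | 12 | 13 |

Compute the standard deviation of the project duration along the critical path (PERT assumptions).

te_A = (1 + 4·2 + 3)/6 = 12/6 = 2; σ²_A = ((3−1)/6)² = 0.111
te_B = (8 + 4·9 + 10)/6 = 54/6 = 9; σ²_B = ((10−8)/6)² = 0.111
te_C = (3 + 4·4 + 11)/6 = 30/6 = 5; σ²_C = ((11−3)/6)² = 1.778
te_D = (5 + 4·6 + 7)/6 = 36/6 = 6; σ²_D = ((7−5)/6)² = 0.111
te_E = (2 + 4·5 + 20)/6 = 42/6 = 7; σ²_E = ((20−2)/6)² = 9.000
te_F = (11 + 4·12 + 13)/6 = 72/6 = 12; σ²_F = ((13−11)/6)² = 0.111

Forward pass:
ES_A = 0; EF_A = 2
ES_B = 0; EF_B = 9
ES_C = 2; EF_C = 2+5 = 7
ES_D = max(EF_B=9, EF_C=7) = 9; EF_D = 9+6 = 15
ES_E = max(EF_B=9, EF_C=7) = 9; EF_E = 9+7 = 16
ES_F = max(EF_C=7, EF_D=15, EF_E=16) = 16; EF_F = 16+12 = 28
Expected project duration μ = 28 weeks. Critical path: B → E → F.

Variance along critical path = 0.111 + 9.000 + 0.111 = 9.222
σ = √9.222 = 3.037 weeks

3.04 weeks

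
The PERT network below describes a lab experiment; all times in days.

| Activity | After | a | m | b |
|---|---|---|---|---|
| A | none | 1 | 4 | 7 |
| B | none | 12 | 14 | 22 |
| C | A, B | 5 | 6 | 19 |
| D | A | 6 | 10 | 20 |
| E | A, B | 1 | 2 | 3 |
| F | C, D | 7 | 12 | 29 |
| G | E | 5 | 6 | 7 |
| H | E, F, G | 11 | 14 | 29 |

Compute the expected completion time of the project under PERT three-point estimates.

te_A = (1 + 4·4 + 7)/6 = 24/6 = 4
te_B = (12 + 4·14 + 22)/6 = 90/6 = 15
te_C = (5 + 4·6 + 19)/6 = 48/6 = 8
te_D = (6 + 4·10 + 20)/6 = 66/6 = 11
te_E = (1 + 4·2 + 3)/6 = 12/6 = 2
te_F = (7 + 4·12 + 29)/6 = 84/6 = 14
te_G = (5 + 4·6 + 7)/6 = 36/6 = 6
te_H = (11 + 4·14 + 29)/6 = 96/6 = 16

Forward pass:
ES_A = 0; EF_A = 4
ES_B = 0; EF_B = 15
ES_C = max(EF_A=4, EF_B=15) = 15; EF_C = 15+8 = 23
ES_D = 4; EF_D = 4+11 = 15
ES_E = max(EF_A=4, EF_B=15) = 15; EF_E = 15+2 = 17
ES_F = max(EF_C=23, EF_D=15) = 23; EF_F = 23+14 = 37
ES_G = 17; EF_G = 17+6 = 23
ES_H = max(EF_E=17, EF_F=37, EF_G=23) = 37; EF_H = 37+16 = 53
Expected project duration μ = 53 days. Critical path: B → C → F → H.

53 days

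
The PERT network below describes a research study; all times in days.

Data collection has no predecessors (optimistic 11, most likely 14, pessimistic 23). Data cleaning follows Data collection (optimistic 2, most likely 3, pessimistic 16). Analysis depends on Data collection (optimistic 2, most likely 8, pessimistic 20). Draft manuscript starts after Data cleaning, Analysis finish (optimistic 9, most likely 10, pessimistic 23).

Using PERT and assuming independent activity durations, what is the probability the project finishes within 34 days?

0.321

te_Data collection = (11 + 4·14 + 23)/6 = 90/6 = 15; σ²_Data collection = ((23−11)/6)² = 4.000
te_Data cleaning = (2 + 4·3 + 16)/6 = 30/6 = 5; σ²_Data cleaning = ((16−2)/6)² = 5.444
te_Analysis = (2 + 4·8 + 20)/6 = 54/6 = 9; σ²_Analysis = ((20−2)/6)² = 9.000
te_Draft manuscript = (9 + 4·10 + 23)/6 = 72/6 = 12; σ²_Draft manuscript = ((23−9)/6)² = 5.444

Forward pass:
ES_Data collection = 0; EF_Data collection = 15
ES_Data cleaning = 15; EF_Data cleaning = 15+5 = 20
ES_Analysis = 15; EF_Analysis = 15+9 = 24
ES_Draft manuscript = max(EF_Data cleaning=20, EF_Analysis=24) = 24; EF_Draft manuscript = 24+12 = 36
Expected project duration μ = 36 days. Critical path: Data collection → Analysis → Draft manuscript.

Variance along critical path = 4.000 + 9.000 + 5.444 = 18.444; σ = √18.444 = 4.295 days.
Z = (34 − 36) / 4.295 = -0.466
P(T ≤ 34) = Φ(-0.466) ≈ 0.321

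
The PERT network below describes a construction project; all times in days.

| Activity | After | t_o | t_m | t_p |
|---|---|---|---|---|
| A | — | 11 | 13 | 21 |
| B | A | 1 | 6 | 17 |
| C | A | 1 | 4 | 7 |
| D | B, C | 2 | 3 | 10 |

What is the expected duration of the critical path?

te_A = (11 + 4·13 + 21)/6 = 84/6 = 14
te_B = (1 + 4·6 + 17)/6 = 42/6 = 7
te_C = (1 + 4·4 + 7)/6 = 24/6 = 4
te_D = (2 + 4·3 + 10)/6 = 24/6 = 4

Forward pass:
ES_A = 0; EF_A = 14
ES_B = 14; EF_B = 14+7 = 21
ES_C = 14; EF_C = 14+4 = 18
ES_D = max(EF_B=21, EF_C=18) = 21; EF_D = 21+4 = 25
Expected project duration μ = 25 days. Critical path: A → B → D.

25 days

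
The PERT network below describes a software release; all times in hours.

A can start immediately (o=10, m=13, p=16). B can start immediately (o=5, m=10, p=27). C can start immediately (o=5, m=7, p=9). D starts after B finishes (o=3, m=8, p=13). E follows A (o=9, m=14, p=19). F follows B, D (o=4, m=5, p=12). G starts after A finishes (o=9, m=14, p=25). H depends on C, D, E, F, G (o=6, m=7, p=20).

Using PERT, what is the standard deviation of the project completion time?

3.68 hours

te_A = (10 + 4·13 + 16)/6 = 78/6 = 13; σ²_A = ((16−10)/6)² = 1.000
te_B = (5 + 4·10 + 27)/6 = 72/6 = 12; σ²_B = ((27−5)/6)² = 13.444
te_C = (5 + 4·7 + 9)/6 = 42/6 = 7; σ²_C = ((9−5)/6)² = 0.444
te_D = (3 + 4·8 + 13)/6 = 48/6 = 8; σ²_D = ((13−3)/6)² = 2.778
te_E = (9 + 4·14 + 19)/6 = 84/6 = 14; σ²_E = ((19−9)/6)² = 2.778
te_F = (4 + 4·5 + 12)/6 = 36/6 = 6; σ²_F = ((12−4)/6)² = 1.778
te_G = (9 + 4·14 + 25)/6 = 90/6 = 15; σ²_G = ((25−9)/6)² = 7.111
te_H = (6 + 4·7 + 20)/6 = 54/6 = 9; σ²_H = ((20−6)/6)² = 5.444

Forward pass:
ES_A = 0; EF_A = 13
ES_B = 0; EF_B = 12
ES_C = 0; EF_C = 7
ES_D = 12; EF_D = 12+8 = 20
ES_E = 13; EF_E = 13+14 = 27
ES_F = max(EF_B=12, EF_D=20) = 20; EF_F = 20+6 = 26
ES_G = 13; EF_G = 13+15 = 28
ES_H = max(EF_C=7, EF_D=20, EF_E=27, EF_F=26, EF_G=28) = 28; EF_H = 28+9 = 37
Expected project duration μ = 37 hours. Critical path: A → G → H.

Variance along critical path = 1.000 + 7.111 + 5.444 = 13.556
σ = √13.556 = 3.682 hours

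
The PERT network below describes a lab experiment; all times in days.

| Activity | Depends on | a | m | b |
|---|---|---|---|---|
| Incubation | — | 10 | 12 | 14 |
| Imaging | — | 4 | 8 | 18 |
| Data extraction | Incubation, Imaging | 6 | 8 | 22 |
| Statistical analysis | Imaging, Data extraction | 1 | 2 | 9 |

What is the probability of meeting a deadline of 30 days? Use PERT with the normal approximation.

0.949

te_Incubation = (10 + 4·12 + 14)/6 = 72/6 = 12; σ²_Incubation = ((14−10)/6)² = 0.444
te_Imaging = (4 + 4·8 + 18)/6 = 54/6 = 9; σ²_Imaging = ((18−4)/6)² = 5.444
te_Data extraction = (6 + 4·8 + 22)/6 = 60/6 = 10; σ²_Data extraction = ((22−6)/6)² = 7.111
te_Statistical analysis = (1 + 4·2 + 9)/6 = 18/6 = 3; σ²_Statistical analysis = ((9−1)/6)² = 1.778

Forward pass:
ES_Incubation = 0; EF_Incubation = 12
ES_Imaging = 0; EF_Imaging = 9
ES_Data extraction = max(EF_Incubation=12, EF_Imaging=9) = 12; EF_Data extraction = 12+10 = 22
ES_Statistical analysis = max(EF_Imaging=9, EF_Data extraction=22) = 22; EF_Statistical analysis = 22+3 = 25
Expected project duration μ = 25 days. Critical path: Incubation → Data extraction → Statistical analysis.

Variance along critical path = 0.444 + 7.111 + 1.778 = 9.333; σ = √9.333 = 3.055 days.
Z = (30 − 25) / 3.055 = 1.637
P(T ≤ 30) = Φ(1.637) ≈ 0.949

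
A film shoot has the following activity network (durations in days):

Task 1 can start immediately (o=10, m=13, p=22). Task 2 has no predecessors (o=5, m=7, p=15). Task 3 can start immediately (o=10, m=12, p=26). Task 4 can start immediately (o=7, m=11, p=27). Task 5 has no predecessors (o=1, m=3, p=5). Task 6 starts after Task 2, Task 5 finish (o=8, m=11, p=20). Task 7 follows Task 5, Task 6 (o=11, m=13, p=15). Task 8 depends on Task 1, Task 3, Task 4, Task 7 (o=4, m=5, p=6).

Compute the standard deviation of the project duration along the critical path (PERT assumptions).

te_Task 1 = (10 + 4·13 + 22)/6 = 84/6 = 14; σ²_Task 1 = ((22−10)/6)² = 4.000
te_Task 2 = (5 + 4·7 + 15)/6 = 48/6 = 8; σ²_Task 2 = ((15−5)/6)² = 2.778
te_Task 3 = (10 + 4·12 + 26)/6 = 84/6 = 14; σ²_Task 3 = ((26−10)/6)² = 7.111
te_Task 4 = (7 + 4·11 + 27)/6 = 78/6 = 13; σ²_Task 4 = ((27−7)/6)² = 11.111
te_Task 5 = (1 + 4·3 + 5)/6 = 18/6 = 3; σ²_Task 5 = ((5−1)/6)² = 0.444
te_Task 6 = (8 + 4·11 + 20)/6 = 72/6 = 12; σ²_Task 6 = ((20−8)/6)² = 4.000
te_Task 7 = (11 + 4·13 + 15)/6 = 78/6 = 13; σ²_Task 7 = ((15−11)/6)² = 0.444
te_Task 8 = (4 + 4·5 + 6)/6 = 30/6 = 5; σ²_Task 8 = ((6−4)/6)² = 0.111

Forward pass:
ES_Task 1 = 0; EF_Task 1 = 14
ES_Task 2 = 0; EF_Task 2 = 8
ES_Task 3 = 0; EF_Task 3 = 14
ES_Task 4 = 0; EF_Task 4 = 13
ES_Task 5 = 0; EF_Task 5 = 3
ES_Task 6 = max(EF_Task 2=8, EF_Task 5=3) = 8; EF_Task 6 = 8+12 = 20
ES_Task 7 = max(EF_Task 5=3, EF_Task 6=20) = 20; EF_Task 7 = 20+13 = 33
ES_Task 8 = max(EF_Task 1=14, EF_Task 3=14, EF_Task 4=13, EF_Task 7=33) = 33; EF_Task 8 = 33+5 = 38
Expected project duration μ = 38 days. Critical path: Task 2 → Task 6 → Task 7 → Task 8.

Variance along critical path = 2.778 + 4.000 + 0.444 + 0.111 = 7.333
σ = √7.333 = 2.708 days

2.71 days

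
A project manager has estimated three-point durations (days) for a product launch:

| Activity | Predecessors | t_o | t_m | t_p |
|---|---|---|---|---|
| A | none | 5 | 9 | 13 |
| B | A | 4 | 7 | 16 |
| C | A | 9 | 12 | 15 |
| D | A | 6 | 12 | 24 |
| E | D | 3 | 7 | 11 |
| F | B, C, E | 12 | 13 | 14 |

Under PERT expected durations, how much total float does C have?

8 days

te_A = (5 + 4·9 + 13)/6 = 54/6 = 9
te_B = (4 + 4·7 + 16)/6 = 48/6 = 8
te_C = (9 + 4·12 + 15)/6 = 72/6 = 12
te_D = (6 + 4·12 + 24)/6 = 78/6 = 13
te_E = (3 + 4·7 + 11)/6 = 42/6 = 7
te_F = (12 + 4·13 + 14)/6 = 78/6 = 13

Forward pass:
ES_A = 0; EF_A = 9
ES_B = 9; EF_B = 9+8 = 17
ES_C = 9; EF_C = 9+12 = 21
ES_D = 9; EF_D = 9+13 = 22
ES_E = 22; EF_E = 22+7 = 29
ES_F = max(EF_B=17, EF_C=21, EF_E=29) = 29; EF_F = 29+13 = 42
Expected project duration μ = 42 days. Critical path: A → D → E → F.

Backward pass:
LF_F = 42; LS_F = 42−13 = 29
LF_E = LS_F = 29; LS_E = 29−7 = 22
LF_D = LS_E = 22; LS_D = 22−13 = 9
LF_C = LS_F = 29; LS_C = 29−12 = 17
LF_B = LS_F = 29; LS_B = 29−8 = 21
LF_A = min(LS_B=21, LS_C=17, LS_D=9) = 9; LS_A = 9−9 = 0
Slack_C = LS_C − ES_C = 17 − 9 = 8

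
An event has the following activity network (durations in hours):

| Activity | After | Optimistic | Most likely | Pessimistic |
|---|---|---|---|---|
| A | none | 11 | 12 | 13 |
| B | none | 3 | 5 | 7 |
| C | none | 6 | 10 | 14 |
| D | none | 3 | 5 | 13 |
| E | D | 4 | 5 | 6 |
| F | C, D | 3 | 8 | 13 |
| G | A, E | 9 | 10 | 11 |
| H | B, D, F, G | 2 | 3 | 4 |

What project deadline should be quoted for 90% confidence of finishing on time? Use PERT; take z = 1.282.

25.7 hours

te_A = (11 + 4·12 + 13)/6 = 72/6 = 12; σ²_A = ((13−11)/6)² = 0.111
te_B = (3 + 4·5 + 7)/6 = 30/6 = 5; σ²_B = ((7−3)/6)² = 0.444
te_C = (6 + 4·10 + 14)/6 = 60/6 = 10; σ²_C = ((14−6)/6)² = 1.778
te_D = (3 + 4·5 + 13)/6 = 36/6 = 6; σ²_D = ((13−3)/6)² = 2.778
te_E = (4 + 4·5 + 6)/6 = 30/6 = 5; σ²_E = ((6−4)/6)² = 0.111
te_F = (3 + 4·8 + 13)/6 = 48/6 = 8; σ²_F = ((13−3)/6)² = 2.778
te_G = (9 + 4·10 + 11)/6 = 60/6 = 10; σ²_G = ((11−9)/6)² = 0.111
te_H = (2 + 4·3 + 4)/6 = 18/6 = 3; σ²_H = ((4−2)/6)² = 0.111

Forward pass:
ES_A = 0; EF_A = 12
ES_B = 0; EF_B = 5
ES_C = 0; EF_C = 10
ES_D = 0; EF_D = 6
ES_E = 6; EF_E = 6+5 = 11
ES_F = max(EF_C=10, EF_D=6) = 10; EF_F = 10+8 = 18
ES_G = max(EF_A=12, EF_E=11) = 12; EF_G = 12+10 = 22
ES_H = max(EF_B=5, EF_D=6, EF_F=18, EF_G=22) = 22; EF_H = 22+3 = 25
Expected project duration μ = 25 hours. Critical path: A → G → H.

Variance along critical path = 0.111 + 0.111 + 0.111 = 0.333; σ = 0.577 hours.
D = μ + z·σ = 25 + 1.282·0.577 = 25.7 hours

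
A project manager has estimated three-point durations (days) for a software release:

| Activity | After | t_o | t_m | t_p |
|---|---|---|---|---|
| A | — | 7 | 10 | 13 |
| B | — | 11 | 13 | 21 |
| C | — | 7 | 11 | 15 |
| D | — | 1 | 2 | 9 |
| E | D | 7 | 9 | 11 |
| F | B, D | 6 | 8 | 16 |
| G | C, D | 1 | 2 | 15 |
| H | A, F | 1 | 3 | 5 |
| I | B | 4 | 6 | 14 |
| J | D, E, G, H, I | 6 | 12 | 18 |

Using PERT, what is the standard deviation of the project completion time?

te_A = (7 + 4·10 + 13)/6 = 60/6 = 10; σ²_A = ((13−7)/6)² = 1.000
te_B = (11 + 4·13 + 21)/6 = 84/6 = 14; σ²_B = ((21−11)/6)² = 2.778
te_C = (7 + 4·11 + 15)/6 = 66/6 = 11; σ²_C = ((15−7)/6)² = 1.778
te_D = (1 + 4·2 + 9)/6 = 18/6 = 3; σ²_D = ((9−1)/6)² = 1.778
te_E = (7 + 4·9 + 11)/6 = 54/6 = 9; σ²_E = ((11−7)/6)² = 0.444
te_F = (6 + 4·8 + 16)/6 = 54/6 = 9; σ²_F = ((16−6)/6)² = 2.778
te_G = (1 + 4·2 + 15)/6 = 24/6 = 4; σ²_G = ((15−1)/6)² = 5.444
te_H = (1 + 4·3 + 5)/6 = 18/6 = 3; σ²_H = ((5−1)/6)² = 0.444
te_I = (4 + 4·6 + 14)/6 = 42/6 = 7; σ²_I = ((14−4)/6)² = 2.778
te_J = (6 + 4·12 + 18)/6 = 72/6 = 12; σ²_J = ((18−6)/6)² = 4.000

Forward pass:
ES_A = 0; EF_A = 10
ES_B = 0; EF_B = 14
ES_C = 0; EF_C = 11
ES_D = 0; EF_D = 3
ES_E = 3; EF_E = 3+9 = 12
ES_F = max(EF_B=14, EF_D=3) = 14; EF_F = 14+9 = 23
ES_G = max(EF_C=11, EF_D=3) = 11; EF_G = 11+4 = 15
ES_H = max(EF_A=10, EF_F=23) = 23; EF_H = 23+3 = 26
ES_I = 14; EF_I = 14+7 = 21
ES_J = max(EF_D=3, EF_E=12, EF_G=15, EF_H=26, EF_I=21) = 26; EF_J = 26+12 = 38
Expected project duration μ = 38 days. Critical path: B → F → H → J.

Variance along critical path = 2.778 + 2.778 + 0.444 + 4.000 = 10.000
σ = √10.000 = 3.162 days

3.16 days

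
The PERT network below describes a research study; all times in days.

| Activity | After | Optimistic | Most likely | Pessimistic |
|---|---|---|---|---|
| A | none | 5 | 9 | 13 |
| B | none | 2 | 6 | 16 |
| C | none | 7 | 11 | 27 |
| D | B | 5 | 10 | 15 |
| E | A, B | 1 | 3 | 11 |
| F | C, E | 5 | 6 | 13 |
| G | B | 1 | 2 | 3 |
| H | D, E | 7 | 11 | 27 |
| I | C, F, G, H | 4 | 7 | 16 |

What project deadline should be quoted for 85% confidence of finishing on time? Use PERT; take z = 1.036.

te_A = (5 + 4·9 + 13)/6 = 54/6 = 9; σ²_A = ((13−5)/6)² = 1.778
te_B = (2 + 4·6 + 16)/6 = 42/6 = 7; σ²_B = ((16−2)/6)² = 5.444
te_C = (7 + 4·11 + 27)/6 = 78/6 = 13; σ²_C = ((27−7)/6)² = 11.111
te_D = (5 + 4·10 + 15)/6 = 60/6 = 10; σ²_D = ((15−5)/6)² = 2.778
te_E = (1 + 4·3 + 11)/6 = 24/6 = 4; σ²_E = ((11−1)/6)² = 2.778
te_F = (5 + 4·6 + 13)/6 = 42/6 = 7; σ²_F = ((13−5)/6)² = 1.778
te_G = (1 + 4·2 + 3)/6 = 12/6 = 2; σ²_G = ((3−1)/6)² = 0.111
te_H = (7 + 4·11 + 27)/6 = 78/6 = 13; σ²_H = ((27−7)/6)² = 11.111
te_I = (4 + 4·7 + 16)/6 = 48/6 = 8; σ²_I = ((16−4)/6)² = 4.000

Forward pass:
ES_A = 0; EF_A = 9
ES_B = 0; EF_B = 7
ES_C = 0; EF_C = 13
ES_D = 7; EF_D = 7+10 = 17
ES_E = max(EF_A=9, EF_B=7) = 9; EF_E = 9+4 = 13
ES_F = max(EF_C=13, EF_E=13) = 13; EF_F = 13+7 = 20
ES_G = 7; EF_G = 7+2 = 9
ES_H = max(EF_D=17, EF_E=13) = 17; EF_H = 17+13 = 30
ES_I = max(EF_C=13, EF_F=20, EF_G=9, EF_H=30) = 30; EF_I = 30+8 = 38
Expected project duration μ = 38 days. Critical path: B → D → H → I.

Variance along critical path = 5.444 + 2.778 + 11.111 + 4.000 = 23.333; σ = 4.830 days.
D = μ + z·σ = 38 + 1.036·4.830 = 43.0 days

43.0 days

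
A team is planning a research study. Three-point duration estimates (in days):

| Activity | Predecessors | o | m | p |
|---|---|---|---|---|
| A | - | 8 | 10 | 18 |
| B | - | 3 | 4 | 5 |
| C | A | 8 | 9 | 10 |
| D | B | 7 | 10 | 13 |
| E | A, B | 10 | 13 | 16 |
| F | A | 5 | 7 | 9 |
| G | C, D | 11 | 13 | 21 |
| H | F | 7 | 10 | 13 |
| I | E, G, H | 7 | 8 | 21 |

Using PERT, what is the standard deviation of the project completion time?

te_A = (8 + 4·10 + 18)/6 = 66/6 = 11; σ²_A = ((18−8)/6)² = 2.778
te_B = (3 + 4·4 + 5)/6 = 24/6 = 4; σ²_B = ((5−3)/6)² = 0.111
te_C = (8 + 4·9 + 10)/6 = 54/6 = 9; σ²_C = ((10−8)/6)² = 0.111
te_D = (7 + 4·10 + 13)/6 = 60/6 = 10; σ²_D = ((13−7)/6)² = 1.000
te_E = (10 + 4·13 + 16)/6 = 78/6 = 13; σ²_E = ((16−10)/6)² = 1.000
te_F = (5 + 4·7 + 9)/6 = 42/6 = 7; σ²_F = ((9−5)/6)² = 0.444
te_G = (11 + 4·13 + 21)/6 = 84/6 = 14; σ²_G = ((21−11)/6)² = 2.778
te_H = (7 + 4·10 + 13)/6 = 60/6 = 10; σ²_H = ((13−7)/6)² = 1.000
te_I = (7 + 4·8 + 21)/6 = 60/6 = 10; σ²_I = ((21−7)/6)² = 5.444

Forward pass:
ES_A = 0; EF_A = 11
ES_B = 0; EF_B = 4
ES_C = 11; EF_C = 11+9 = 20
ES_D = 4; EF_D = 4+10 = 14
ES_E = max(EF_A=11, EF_B=4) = 11; EF_E = 11+13 = 24
ES_F = 11; EF_F = 11+7 = 18
ES_G = max(EF_C=20, EF_D=14) = 20; EF_G = 20+14 = 34
ES_H = 18; EF_H = 18+10 = 28
ES_I = max(EF_E=24, EF_G=34, EF_H=28) = 34; EF_I = 34+10 = 44
Expected project duration μ = 44 days. Critical path: A → C → G → I.

Variance along critical path = 2.778 + 0.111 + 2.778 + 5.444 = 11.111
σ = √11.111 = 3.333 days

3.33 days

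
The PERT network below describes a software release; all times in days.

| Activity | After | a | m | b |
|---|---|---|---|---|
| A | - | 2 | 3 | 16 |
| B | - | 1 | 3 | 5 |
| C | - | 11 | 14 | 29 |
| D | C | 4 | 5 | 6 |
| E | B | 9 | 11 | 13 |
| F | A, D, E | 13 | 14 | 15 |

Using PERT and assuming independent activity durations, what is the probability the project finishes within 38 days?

te_A = (2 + 4·3 + 16)/6 = 30/6 = 5; σ²_A = ((16−2)/6)² = 5.444
te_B = (1 + 4·3 + 5)/6 = 18/6 = 3; σ²_B = ((5−1)/6)² = 0.444
te_C = (11 + 4·14 + 29)/6 = 96/6 = 16; σ²_C = ((29−11)/6)² = 9.000
te_D = (4 + 4·5 + 6)/6 = 30/6 = 5; σ²_D = ((6−4)/6)² = 0.111
te_E = (9 + 4·11 + 13)/6 = 66/6 = 11; σ²_E = ((13−9)/6)² = 0.444
te_F = (13 + 4·14 + 15)/6 = 84/6 = 14; σ²_F = ((15−13)/6)² = 0.111

Forward pass:
ES_A = 0; EF_A = 5
ES_B = 0; EF_B = 3
ES_C = 0; EF_C = 16
ES_D = 16; EF_D = 16+5 = 21
ES_E = 3; EF_E = 3+11 = 14
ES_F = max(EF_A=5, EF_D=21, EF_E=14) = 21; EF_F = 21+14 = 35
Expected project duration μ = 35 days. Critical path: C → D → F.

Variance along critical path = 9.000 + 0.111 + 0.111 = 9.222; σ = √9.222 = 3.037 days.
Z = (38 − 35) / 3.037 = 0.988
P(T ≤ 38) = Φ(0.988) ≈ 0.838

0.838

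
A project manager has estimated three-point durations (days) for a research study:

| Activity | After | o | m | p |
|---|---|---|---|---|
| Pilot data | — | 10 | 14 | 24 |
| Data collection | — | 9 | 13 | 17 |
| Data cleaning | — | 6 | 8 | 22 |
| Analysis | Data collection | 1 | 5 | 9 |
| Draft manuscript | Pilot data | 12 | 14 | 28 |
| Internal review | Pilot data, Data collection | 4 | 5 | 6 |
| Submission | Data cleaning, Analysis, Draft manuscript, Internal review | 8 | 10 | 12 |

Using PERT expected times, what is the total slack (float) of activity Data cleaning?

21 days

te_Pilot data = (10 + 4·14 + 24)/6 = 90/6 = 15
te_Data collection = (9 + 4·13 + 17)/6 = 78/6 = 13
te_Data cleaning = (6 + 4·8 + 22)/6 = 60/6 = 10
te_Analysis = (1 + 4·5 + 9)/6 = 30/6 = 5
te_Draft manuscript = (12 + 4·14 + 28)/6 = 96/6 = 16
te_Internal review = (4 + 4·5 + 6)/6 = 30/6 = 5
te_Submission = (8 + 4·10 + 12)/6 = 60/6 = 10

Forward pass:
ES_Pilot data = 0; EF_Pilot data = 15
ES_Data collection = 0; EF_Data collection = 13
ES_Data cleaning = 0; EF_Data cleaning = 10
ES_Analysis = 13; EF_Analysis = 13+5 = 18
ES_Draft manuscript = 15; EF_Draft manuscript = 15+16 = 31
ES_Internal review = max(EF_Pilot data=15, EF_Data collection=13) = 15; EF_Internal review = 15+5 = 20
ES_Submission = max(EF_Data cleaning=10, EF_Analysis=18, EF_Draft manuscript=31, EF_Internal review=20) = 31; EF_Submission = 31+10 = 41
Expected project duration μ = 41 days. Critical path: Pilot data → Draft manuscript → Submission.

Backward pass:
LF_Submission = 41; LS_Submission = 41−10 = 31
LF_Internal review = LS_Submission = 31; LS_Internal review = 31−5 = 26
LF_Draft manuscript = LS_Submission = 31; LS_Draft manuscript = 31−16 = 15
LF_Analysis = LS_Submission = 31; LS_Analysis = 31−5 = 26
LF_Data cleaning = LS_Submission = 31; LS_Data cleaning = 31−10 = 21
LF_Data collection = min(LS_Analysis=26, LS_Internal review=26) = 26; LS_Data collection = 26−13 = 13
LF_Pilot data = min(LS_Draft manuscript=15, LS_Internal review=26) = 15; LS_Pilot data = 15−15 = 0
Slack_Data cleaning = LS_Data cleaning − ES_Data cleaning = 21 − 0 = 21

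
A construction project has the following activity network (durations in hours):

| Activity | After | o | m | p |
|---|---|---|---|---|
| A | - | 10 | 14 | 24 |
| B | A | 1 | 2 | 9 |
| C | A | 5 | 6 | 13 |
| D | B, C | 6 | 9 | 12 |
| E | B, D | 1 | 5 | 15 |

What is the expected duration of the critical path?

37 hours

te_A = (10 + 4·14 + 24)/6 = 90/6 = 15
te_B = (1 + 4·2 + 9)/6 = 18/6 = 3
te_C = (5 + 4·6 + 13)/6 = 42/6 = 7
te_D = (6 + 4·9 + 12)/6 = 54/6 = 9
te_E = (1 + 4·5 + 15)/6 = 36/6 = 6

Forward pass:
ES_A = 0; EF_A = 15
ES_B = 15; EF_B = 15+3 = 18
ES_C = 15; EF_C = 15+7 = 22
ES_D = max(EF_B=18, EF_C=22) = 22; EF_D = 22+9 = 31
ES_E = max(EF_B=18, EF_D=31) = 31; EF_E = 31+6 = 37
Expected project duration μ = 37 hours. Critical path: A → C → D → E.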